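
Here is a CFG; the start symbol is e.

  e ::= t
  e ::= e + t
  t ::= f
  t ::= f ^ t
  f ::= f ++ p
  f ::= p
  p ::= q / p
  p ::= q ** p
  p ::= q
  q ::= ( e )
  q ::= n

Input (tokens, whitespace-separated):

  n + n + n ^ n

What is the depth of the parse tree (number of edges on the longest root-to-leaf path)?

7

[e [e [e [t [f [p [q n]]]]] + [t [f [p [q n]]]]] + [t [f [p [q n]]] ^ [t [f [p [q n]]]]]]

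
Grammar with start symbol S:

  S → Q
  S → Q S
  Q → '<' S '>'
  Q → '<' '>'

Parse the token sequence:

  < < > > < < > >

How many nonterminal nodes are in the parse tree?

[S [Q < [S [Q < >]] >] [S [Q < [S [Q < >]] >]]]

8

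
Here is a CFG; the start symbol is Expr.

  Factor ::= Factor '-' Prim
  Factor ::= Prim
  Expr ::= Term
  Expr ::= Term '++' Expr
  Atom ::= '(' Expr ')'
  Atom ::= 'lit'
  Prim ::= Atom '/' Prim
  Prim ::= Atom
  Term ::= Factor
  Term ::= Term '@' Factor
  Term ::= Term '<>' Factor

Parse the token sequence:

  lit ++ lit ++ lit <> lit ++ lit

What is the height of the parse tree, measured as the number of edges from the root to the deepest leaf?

8

[Expr [Term [Factor [Prim [Atom lit]]]] ++ [Expr [Term [Factor [Prim [Atom lit]]]] ++ [Expr [Term [Term [Factor [Prim [Atom lit]]]] <> [Factor [Prim [Atom lit]]]] ++ [Expr [Term [Factor [Prim [Atom lit]]]]]]]]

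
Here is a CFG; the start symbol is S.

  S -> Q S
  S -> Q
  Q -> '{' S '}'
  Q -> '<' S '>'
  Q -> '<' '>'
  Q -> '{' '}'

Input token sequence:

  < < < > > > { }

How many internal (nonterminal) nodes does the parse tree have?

[S [Q < [S [Q < [S [Q < >]] >]] >] [S [Q { }]]]

8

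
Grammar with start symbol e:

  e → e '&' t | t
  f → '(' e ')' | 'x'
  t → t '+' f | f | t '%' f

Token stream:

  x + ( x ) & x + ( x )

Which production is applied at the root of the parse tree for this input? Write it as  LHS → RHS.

e → e '&' t

[e [e [t [t [f x]] + [f ( [e [t [f x]]] )]]] & [t [t [f x]] + [f ( [e [t [f x]]] )]]]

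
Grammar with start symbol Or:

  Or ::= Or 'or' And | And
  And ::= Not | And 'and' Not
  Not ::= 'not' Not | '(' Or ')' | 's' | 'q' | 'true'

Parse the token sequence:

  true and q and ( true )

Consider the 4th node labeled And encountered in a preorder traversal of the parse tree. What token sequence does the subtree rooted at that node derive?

[Or [And [And [And [Not true]] and [Not q]] and [Not ( [Or [And [Not true]]] )]]]

true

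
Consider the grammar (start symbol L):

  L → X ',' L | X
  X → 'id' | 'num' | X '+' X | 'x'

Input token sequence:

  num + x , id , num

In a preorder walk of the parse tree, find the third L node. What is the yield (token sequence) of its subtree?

[L [X [X num] + [X x]] , [L [X id] , [L [X num]]]]

num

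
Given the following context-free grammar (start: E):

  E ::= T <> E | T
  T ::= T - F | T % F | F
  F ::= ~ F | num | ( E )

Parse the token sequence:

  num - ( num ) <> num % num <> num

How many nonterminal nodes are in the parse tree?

[E [T [T [F num]] - [F ( [E [T [F num]]] )]] <> [E [T [T [F num]] % [F num]] <> [E [T [F num]]]]]

16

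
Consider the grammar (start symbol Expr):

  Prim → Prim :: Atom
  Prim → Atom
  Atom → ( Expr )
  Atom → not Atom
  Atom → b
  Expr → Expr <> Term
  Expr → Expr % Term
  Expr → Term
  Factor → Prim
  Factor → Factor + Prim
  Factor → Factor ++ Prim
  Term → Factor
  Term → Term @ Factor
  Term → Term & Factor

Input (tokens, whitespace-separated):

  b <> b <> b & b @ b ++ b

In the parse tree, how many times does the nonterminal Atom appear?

[Expr [Expr [Expr [Term [Factor [Prim [Atom b]]]]] <> [Term [Factor [Prim [Atom b]]]]] <> [Term [Term [Term [Factor [Prim [Atom b]]]] & [Factor [Prim [Atom b]]]] @ [Factor [Factor [Prim [Atom b]]] ++ [Prim [Atom b]]]]]

6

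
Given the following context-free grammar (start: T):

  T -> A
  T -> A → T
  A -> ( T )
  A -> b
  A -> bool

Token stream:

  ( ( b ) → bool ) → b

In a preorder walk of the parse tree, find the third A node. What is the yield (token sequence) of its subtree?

b

[T [A ( [T [A ( [T [A b]] )] → [T [A bool]]] )] → [T [A b]]]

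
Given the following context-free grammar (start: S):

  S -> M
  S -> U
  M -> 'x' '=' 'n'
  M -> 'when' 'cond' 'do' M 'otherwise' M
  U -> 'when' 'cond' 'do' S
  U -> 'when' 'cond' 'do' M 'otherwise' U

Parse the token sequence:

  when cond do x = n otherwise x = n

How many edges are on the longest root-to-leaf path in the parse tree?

3

[S [M when cond do [M x = n] otherwise [M x = n]]]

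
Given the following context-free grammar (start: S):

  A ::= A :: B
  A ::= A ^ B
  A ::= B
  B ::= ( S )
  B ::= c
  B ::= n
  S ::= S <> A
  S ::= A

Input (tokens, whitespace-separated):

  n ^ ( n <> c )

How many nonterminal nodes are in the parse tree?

[S [A [A [B n]] ^ [B ( [S [S [A [B n]]] <> [A [B c]]] )]]]

11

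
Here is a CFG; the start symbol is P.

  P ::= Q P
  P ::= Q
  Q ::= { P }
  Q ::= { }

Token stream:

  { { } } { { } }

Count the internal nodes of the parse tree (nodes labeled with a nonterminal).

[P [Q { [P [Q { }]] }] [P [Q { [P [Q { }]] }]]]

8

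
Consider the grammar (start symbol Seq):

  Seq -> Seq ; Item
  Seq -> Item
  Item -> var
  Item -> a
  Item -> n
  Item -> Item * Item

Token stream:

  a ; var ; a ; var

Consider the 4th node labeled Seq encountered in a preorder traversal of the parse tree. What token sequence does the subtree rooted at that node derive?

a

[Seq [Seq [Seq [Seq [Item a]] ; [Item var]] ; [Item a]] ; [Item var]]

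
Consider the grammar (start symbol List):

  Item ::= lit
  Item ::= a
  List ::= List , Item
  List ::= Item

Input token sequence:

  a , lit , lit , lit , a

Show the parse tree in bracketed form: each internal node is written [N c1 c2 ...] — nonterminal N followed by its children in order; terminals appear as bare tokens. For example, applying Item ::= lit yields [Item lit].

[List [List [List [List [List [Item a]] , [Item lit]] , [Item lit]] , [Item lit]] , [Item a]]

List
List , Item
List , Item , Item
List , Item , Item , Item
List , Item , Item , Item , Item
Item , Item , Item , Item , Item
a , Item , Item , Item , Item
a , lit , Item , Item , Item
a , lit , lit , Item , Item
a , lit , lit , lit , Item
a , lit , lit , lit , a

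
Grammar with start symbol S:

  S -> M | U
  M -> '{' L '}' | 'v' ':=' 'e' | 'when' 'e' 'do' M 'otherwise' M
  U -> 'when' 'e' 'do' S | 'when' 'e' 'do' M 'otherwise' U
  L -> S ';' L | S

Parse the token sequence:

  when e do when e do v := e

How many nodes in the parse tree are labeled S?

3

[S [U when e do [S [U when e do [S [M v := e]]]]]]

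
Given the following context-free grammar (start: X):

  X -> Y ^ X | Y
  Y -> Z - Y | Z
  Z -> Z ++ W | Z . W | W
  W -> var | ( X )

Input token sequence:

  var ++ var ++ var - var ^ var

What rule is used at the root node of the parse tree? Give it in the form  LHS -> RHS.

[X [Y [Z [Z [Z [W var]] ++ [W var]] ++ [W var]] - [Y [Z [W var]]]] ^ [X [Y [Z [W var]]]]]

X -> Y ^ X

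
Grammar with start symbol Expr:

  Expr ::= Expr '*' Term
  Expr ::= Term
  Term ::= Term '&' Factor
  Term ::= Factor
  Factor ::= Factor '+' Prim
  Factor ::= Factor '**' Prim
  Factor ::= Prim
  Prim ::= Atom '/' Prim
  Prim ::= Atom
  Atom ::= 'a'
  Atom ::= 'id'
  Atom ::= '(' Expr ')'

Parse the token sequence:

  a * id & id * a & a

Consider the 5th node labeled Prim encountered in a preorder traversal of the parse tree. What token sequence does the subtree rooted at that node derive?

[Expr [Expr [Expr [Term [Factor [Prim [Atom a]]]]] * [Term [Term [Factor [Prim [Atom id]]]] & [Factor [Prim [Atom id]]]]] * [Term [Term [Factor [Prim [Atom a]]]] & [Factor [Prim [Atom a]]]]]

a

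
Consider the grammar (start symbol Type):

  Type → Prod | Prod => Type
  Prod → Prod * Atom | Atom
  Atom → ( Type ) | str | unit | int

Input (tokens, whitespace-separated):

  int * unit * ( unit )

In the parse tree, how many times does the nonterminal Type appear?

2

[Type [Prod [Prod [Prod [Atom int]] * [Atom unit]] * [Atom ( [Type [Prod [Atom unit]]] )]]]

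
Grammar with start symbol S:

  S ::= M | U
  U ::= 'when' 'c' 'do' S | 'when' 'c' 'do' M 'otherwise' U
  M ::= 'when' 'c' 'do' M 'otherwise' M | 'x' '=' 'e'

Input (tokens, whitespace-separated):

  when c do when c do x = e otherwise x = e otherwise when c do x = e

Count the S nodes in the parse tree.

2

[S [U when c do [M when c do [M x = e] otherwise [M x = e]] otherwise [U when c do [S [M x = e]]]]]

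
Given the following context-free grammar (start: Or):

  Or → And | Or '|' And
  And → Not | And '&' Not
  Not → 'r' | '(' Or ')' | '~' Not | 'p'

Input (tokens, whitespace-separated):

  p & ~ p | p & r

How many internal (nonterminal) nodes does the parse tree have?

11

[Or [Or [And [And [Not p]] & [Not ~ [Not p]]]] | [And [And [Not p]] & [Not r]]]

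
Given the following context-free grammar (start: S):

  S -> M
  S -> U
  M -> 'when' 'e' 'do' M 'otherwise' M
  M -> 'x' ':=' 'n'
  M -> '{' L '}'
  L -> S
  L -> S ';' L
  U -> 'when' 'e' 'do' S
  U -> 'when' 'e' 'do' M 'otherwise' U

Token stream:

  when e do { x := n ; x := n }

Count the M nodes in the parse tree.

[S [U when e do [S [M { [L [S [M x := n]] ; [L [S [M x := n]]]] }]]]]

3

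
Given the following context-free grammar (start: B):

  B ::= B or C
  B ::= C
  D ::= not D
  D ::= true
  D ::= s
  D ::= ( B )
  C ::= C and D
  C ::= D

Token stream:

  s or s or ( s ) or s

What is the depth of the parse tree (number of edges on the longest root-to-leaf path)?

[B [B [B [B [C [D s]]] or [C [D s]]] or [C [D ( [B [C [D s]]] )]]] or [C [D s]]]

7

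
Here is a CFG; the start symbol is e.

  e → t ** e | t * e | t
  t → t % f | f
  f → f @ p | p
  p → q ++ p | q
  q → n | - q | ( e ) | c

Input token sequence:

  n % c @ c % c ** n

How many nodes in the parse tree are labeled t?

[e [t [t [t [f [p [q n]]]] % [f [f [p [q c]]] @ [p [q c]]]] % [f [p [q c]]]] ** [e [t [f [p [q n]]]]]]

4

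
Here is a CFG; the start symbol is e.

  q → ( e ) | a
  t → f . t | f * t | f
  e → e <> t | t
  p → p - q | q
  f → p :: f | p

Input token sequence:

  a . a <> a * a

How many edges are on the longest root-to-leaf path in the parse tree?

[e [e [t [f [p [q a]]] . [t [f [p [q a]]]]]] <> [t [f [p [q a]]] * [t [f [p [q a]]]]]]

7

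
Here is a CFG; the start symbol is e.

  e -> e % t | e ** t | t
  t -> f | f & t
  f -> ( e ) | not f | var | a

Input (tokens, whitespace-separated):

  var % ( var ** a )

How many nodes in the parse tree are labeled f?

[e [e [t [f var]]] % [t [f ( [e [e [t [f var]]] ** [t [f a]]] )]]]

4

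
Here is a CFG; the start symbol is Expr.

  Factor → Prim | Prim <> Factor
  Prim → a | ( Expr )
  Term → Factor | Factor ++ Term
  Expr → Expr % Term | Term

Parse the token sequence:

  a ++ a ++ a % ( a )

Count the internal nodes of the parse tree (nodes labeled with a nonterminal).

[Expr [Expr [Term [Factor [Prim a]] ++ [Term [Factor [Prim a]] ++ [Term [Factor [Prim a]]]]]] % [Term [Factor [Prim ( [Expr [Term [Factor [Prim a]]]] )]]]]

18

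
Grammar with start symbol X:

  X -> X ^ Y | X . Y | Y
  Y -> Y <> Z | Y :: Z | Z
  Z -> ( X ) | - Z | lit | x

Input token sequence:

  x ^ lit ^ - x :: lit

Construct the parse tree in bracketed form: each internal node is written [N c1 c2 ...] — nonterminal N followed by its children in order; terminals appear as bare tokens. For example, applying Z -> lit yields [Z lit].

[X [X [X [Y [Z x]]] ^ [Y [Z lit]]] ^ [Y [Y [Z - [Z x]]] :: [Z lit]]]

X
X ^ Y
X ^ Y ^ Y
Y ^ Y ^ Y
Z ^ Y ^ Y
x ^ Y ^ Y
x ^ Z ^ Y
x ^ lit ^ Y
x ^ lit ^ Y :: Z
x ^ lit ^ Z :: Z
x ^ lit ^ - Z :: Z
x ^ lit ^ - x :: Z
x ^ lit ^ - x :: lit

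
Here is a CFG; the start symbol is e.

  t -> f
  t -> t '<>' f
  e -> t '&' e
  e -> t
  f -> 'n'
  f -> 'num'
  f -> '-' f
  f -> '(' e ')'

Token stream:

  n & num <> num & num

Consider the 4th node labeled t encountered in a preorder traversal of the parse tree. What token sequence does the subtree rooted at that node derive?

[e [t [f n]] & [e [t [t [f num]] <> [f num]] & [e [t [f num]]]]]

num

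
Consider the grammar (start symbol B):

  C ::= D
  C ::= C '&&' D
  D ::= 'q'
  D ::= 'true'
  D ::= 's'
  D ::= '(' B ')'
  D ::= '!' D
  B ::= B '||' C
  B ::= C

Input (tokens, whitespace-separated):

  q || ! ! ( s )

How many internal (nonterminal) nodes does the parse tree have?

[B [B [C [D q]]] || [C [D ! [D ! [D ( [B [C [D s]]] )]]]]]

11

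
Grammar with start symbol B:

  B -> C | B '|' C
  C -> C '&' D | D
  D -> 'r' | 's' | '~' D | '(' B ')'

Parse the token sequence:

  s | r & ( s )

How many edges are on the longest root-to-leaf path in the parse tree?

6

[B [B [C [D s]]] | [C [C [D r]] & [D ( [B [C [D s]]] )]]]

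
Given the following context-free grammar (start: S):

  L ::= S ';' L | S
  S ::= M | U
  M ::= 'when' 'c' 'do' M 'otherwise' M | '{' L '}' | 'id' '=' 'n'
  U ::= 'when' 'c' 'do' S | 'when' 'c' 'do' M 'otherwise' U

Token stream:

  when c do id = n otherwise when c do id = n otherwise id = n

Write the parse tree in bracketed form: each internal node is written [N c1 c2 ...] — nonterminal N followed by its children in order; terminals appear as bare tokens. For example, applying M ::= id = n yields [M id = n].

S
M
when c do M otherwise M
when c do id = n otherwise M
when c do id = n otherwise when c do M otherwise M
when c do id = n otherwise when c do id = n otherwise M
when c do id = n otherwise when c do id = n otherwise id = n

[S [M when c do [M id = n] otherwise [M when c do [M id = n] otherwise [M id = n]]]]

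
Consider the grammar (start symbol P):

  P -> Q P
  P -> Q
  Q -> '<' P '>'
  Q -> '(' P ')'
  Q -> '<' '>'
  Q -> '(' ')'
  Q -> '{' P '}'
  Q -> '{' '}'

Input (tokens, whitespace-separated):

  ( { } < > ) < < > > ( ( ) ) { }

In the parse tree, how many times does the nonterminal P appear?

8

[P [Q ( [P [Q { }] [P [Q < >]]] )] [P [Q < [P [Q < >]] >] [P [Q ( [P [Q ( )]] )] [P [Q { }]]]]]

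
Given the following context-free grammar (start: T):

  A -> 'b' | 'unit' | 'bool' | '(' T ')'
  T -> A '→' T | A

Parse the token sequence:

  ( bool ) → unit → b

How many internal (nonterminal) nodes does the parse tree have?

8

[T [A ( [T [A bool]] )] → [T [A unit] → [T [A b]]]]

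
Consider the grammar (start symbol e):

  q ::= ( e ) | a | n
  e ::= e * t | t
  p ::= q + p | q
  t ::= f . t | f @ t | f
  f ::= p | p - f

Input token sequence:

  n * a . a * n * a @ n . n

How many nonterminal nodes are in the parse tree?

32

[e [e [e [e [t [f [p [q n]]]]] * [t [f [p [q a]]] . [t [f [p [q a]]]]]] * [t [f [p [q n]]]]] * [t [f [p [q a]]] @ [t [f [p [q n]]] . [t [f [p [q n]]]]]]]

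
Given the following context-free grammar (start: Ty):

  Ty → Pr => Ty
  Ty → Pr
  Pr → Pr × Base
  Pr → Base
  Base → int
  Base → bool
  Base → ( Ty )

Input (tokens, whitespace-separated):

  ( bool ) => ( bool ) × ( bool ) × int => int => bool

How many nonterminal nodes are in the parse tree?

[Ty [Pr [Base ( [Ty [Pr [Base bool]]] )]] => [Ty [Pr [Pr [Pr [Base ( [Ty [Pr [Base bool]]] )]] × [Base ( [Ty [Pr [Base bool]]] )]] × [Base int]] => [Ty [Pr [Base int]] => [Ty [Pr [Base bool]]]]]]

25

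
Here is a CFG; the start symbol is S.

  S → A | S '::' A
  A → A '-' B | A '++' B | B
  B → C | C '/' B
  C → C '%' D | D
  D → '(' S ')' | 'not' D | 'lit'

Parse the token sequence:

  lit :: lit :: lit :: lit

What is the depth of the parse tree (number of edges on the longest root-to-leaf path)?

[S [S [S [S [A [B [C [D lit]]]]] :: [A [B [C [D lit]]]]] :: [A [B [C [D lit]]]]] :: [A [B [C [D lit]]]]]

8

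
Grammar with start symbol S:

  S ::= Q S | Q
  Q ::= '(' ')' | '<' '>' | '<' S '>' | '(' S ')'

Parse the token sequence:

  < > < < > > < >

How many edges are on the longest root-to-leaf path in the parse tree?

[S [Q < >] [S [Q < [S [Q < >]] >] [S [Q < >]]]]

5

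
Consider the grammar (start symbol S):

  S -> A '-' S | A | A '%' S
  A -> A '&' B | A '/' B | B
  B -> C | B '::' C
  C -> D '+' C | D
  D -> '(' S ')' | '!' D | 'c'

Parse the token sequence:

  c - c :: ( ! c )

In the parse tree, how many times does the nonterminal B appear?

4

[S [A [B [C [D c]]]] - [S [A [B [B [C [D c]]] :: [C [D ( [S [A [B [C [D ! [D c]]]]]] )]]]]]]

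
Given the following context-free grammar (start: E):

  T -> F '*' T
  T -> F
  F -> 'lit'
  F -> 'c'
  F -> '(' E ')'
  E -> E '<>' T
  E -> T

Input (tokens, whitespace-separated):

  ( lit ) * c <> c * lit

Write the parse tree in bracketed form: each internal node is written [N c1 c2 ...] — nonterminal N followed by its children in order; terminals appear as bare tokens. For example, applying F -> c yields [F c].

E
E <> T
T <> T
F * T <> T
( E ) * T <> T
( T ) * T <> T
( F ) * T <> T
( lit ) * T <> T
( lit ) * F <> T
( lit ) * c <> T
( lit ) * c <> F * T
( lit ) * c <> c * T
( lit ) * c <> c * F
( lit ) * c <> c * lit

[E [E [T [F ( [E [T [F lit]]] )] * [T [F c]]]] <> [T [F c] * [T [F lit]]]]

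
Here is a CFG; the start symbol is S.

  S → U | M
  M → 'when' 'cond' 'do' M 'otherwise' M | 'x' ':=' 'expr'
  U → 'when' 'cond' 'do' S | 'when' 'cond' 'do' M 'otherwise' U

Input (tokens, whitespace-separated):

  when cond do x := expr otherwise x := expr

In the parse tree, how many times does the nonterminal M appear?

[S [M when cond do [M x := expr] otherwise [M x := expr]]]

3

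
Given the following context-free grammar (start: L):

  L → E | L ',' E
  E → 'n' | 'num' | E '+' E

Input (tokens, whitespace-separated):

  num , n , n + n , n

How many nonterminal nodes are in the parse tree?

10

[L [L [L [L [E num]] , [E n]] , [E [E n] + [E n]]] , [E n]]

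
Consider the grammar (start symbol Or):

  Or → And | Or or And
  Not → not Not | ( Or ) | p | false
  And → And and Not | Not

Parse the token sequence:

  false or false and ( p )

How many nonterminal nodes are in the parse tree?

[Or [Or [And [Not false]]] or [And [And [Not false]] and [Not ( [Or [And [Not p]]] )]]]

11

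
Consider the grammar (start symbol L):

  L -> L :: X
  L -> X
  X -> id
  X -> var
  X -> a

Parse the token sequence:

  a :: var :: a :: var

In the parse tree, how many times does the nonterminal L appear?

[L [L [L [L [X a]] :: [X var]] :: [X a]] :: [X var]]

4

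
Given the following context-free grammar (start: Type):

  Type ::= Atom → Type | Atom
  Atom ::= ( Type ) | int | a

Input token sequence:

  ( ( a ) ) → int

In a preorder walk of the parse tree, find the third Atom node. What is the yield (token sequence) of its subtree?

a

[Type [Atom ( [Type [Atom ( [Type [Atom a]] )]] )] → [Type [Atom int]]]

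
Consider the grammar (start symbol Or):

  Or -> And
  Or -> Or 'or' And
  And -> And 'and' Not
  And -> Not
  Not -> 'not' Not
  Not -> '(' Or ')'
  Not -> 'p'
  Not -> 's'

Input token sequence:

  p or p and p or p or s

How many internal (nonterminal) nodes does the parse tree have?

[Or [Or [Or [Or [And [Not p]]] or [And [And [Not p]] and [Not p]]] or [And [Not p]]] or [And [Not s]]]

14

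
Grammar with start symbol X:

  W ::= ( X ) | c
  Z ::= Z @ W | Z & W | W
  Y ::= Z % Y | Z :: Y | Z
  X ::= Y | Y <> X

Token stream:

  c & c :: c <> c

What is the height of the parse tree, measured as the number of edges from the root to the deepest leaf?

[X [Y [Z [Z [W c]] & [W c]] :: [Y [Z [W c]]]] <> [X [Y [Z [W c]]]]]

5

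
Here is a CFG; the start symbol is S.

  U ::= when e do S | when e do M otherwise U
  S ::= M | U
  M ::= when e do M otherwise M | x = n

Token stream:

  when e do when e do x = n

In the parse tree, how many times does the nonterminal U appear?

2

[S [U when e do [S [U when e do [S [M x = n]]]]]]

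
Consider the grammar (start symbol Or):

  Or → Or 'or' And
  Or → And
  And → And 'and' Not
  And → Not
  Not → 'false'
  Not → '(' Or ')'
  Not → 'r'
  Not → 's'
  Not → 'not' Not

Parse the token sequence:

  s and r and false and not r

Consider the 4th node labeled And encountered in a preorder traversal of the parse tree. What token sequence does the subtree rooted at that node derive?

[Or [And [And [And [And [Not s]] and [Not r]] and [Not false]] and [Not not [Not r]]]]

s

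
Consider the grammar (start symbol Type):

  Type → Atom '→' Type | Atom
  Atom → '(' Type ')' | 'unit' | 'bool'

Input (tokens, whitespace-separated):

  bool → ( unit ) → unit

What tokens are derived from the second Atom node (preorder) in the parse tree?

( unit )

[Type [Atom bool] → [Type [Atom ( [Type [Atom unit]] )] → [Type [Atom unit]]]]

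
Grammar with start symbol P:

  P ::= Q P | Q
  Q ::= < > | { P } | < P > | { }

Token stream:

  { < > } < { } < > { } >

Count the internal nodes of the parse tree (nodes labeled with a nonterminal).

12

[P [Q { [P [Q < >]] }] [P [Q < [P [Q { }] [P [Q < >] [P [Q { }]]]] >]]]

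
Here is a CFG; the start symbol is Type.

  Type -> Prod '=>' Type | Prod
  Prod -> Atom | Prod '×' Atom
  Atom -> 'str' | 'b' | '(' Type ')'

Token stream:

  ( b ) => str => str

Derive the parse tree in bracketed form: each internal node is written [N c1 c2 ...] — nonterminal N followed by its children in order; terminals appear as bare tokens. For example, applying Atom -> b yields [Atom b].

Type
Prod => Type
Atom => Type
( Type ) => Type
( Prod ) => Type
( Atom ) => Type
( b ) => Type
( b ) => Prod => Type
( b ) => Atom => Type
( b ) => str => Type
( b ) => str => Prod
( b ) => str => Atom
( b ) => str => str

[Type [Prod [Atom ( [Type [Prod [Atom b]]] )]] => [Type [Prod [Atom str]] => [Type [Prod [Atom str]]]]]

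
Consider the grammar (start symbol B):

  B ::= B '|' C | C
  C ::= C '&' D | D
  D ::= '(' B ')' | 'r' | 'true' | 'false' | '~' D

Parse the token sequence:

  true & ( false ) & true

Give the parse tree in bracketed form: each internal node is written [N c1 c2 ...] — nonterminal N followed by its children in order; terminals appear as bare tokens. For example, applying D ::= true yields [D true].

[B [C [C [C [D true]] & [D ( [B [C [D false]]] )]] & [D true]]]

B
C
C & D
C & D & D
D & D & D
true & D & D
true & ( B ) & D
true & ( C ) & D
true & ( D ) & D
true & ( false ) & D
true & ( false ) & true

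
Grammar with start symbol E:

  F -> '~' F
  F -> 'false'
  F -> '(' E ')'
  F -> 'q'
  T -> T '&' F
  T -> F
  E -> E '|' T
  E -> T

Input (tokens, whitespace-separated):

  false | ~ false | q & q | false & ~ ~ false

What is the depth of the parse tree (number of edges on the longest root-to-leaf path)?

6

[E [E [E [E [T [F false]]] | [T [F ~ [F false]]]] | [T [T [F q]] & [F q]]] | [T [T [F false]] & [F ~ [F ~ [F false]]]]]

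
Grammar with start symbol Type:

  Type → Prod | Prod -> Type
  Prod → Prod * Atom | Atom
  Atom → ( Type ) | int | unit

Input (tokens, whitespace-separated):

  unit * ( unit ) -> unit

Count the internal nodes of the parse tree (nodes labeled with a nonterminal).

11

[Type [Prod [Prod [Atom unit]] * [Atom ( [Type [Prod [Atom unit]]] )]] -> [Type [Prod [Atom unit]]]]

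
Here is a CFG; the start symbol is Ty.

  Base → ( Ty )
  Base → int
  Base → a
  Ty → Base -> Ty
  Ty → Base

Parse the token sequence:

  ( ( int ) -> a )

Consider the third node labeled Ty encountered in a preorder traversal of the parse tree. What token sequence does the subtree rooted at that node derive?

int

[Ty [Base ( [Ty [Base ( [Ty [Base int]] )] -> [Ty [Base a]]] )]]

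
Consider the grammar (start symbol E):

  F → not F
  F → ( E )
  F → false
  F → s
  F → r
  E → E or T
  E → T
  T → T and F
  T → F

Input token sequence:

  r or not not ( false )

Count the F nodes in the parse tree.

5

[E [E [T [F r]]] or [T [F not [F not [F ( [E [T [F false]]] )]]]]]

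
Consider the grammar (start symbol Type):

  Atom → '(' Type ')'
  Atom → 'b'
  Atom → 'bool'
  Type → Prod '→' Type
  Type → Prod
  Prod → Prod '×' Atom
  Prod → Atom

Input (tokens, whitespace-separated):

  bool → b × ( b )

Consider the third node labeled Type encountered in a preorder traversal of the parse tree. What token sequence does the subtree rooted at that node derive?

[Type [Prod [Atom bool]] → [Type [Prod [Prod [Atom b]] × [Atom ( [Type [Prod [Atom b]]] )]]]]

b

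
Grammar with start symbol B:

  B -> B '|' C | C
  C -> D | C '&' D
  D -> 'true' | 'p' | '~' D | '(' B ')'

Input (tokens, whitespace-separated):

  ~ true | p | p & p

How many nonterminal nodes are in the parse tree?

[B [B [B [C [D ~ [D true]]]] | [C [D p]]] | [C [C [D p]] & [D p]]]

12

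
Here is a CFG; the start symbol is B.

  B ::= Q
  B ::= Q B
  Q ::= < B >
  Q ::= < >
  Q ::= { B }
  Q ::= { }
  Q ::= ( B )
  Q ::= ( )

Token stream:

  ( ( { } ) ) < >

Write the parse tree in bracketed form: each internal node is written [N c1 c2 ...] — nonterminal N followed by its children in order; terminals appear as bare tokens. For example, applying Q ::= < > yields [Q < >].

[B [Q ( [B [Q ( [B [Q { }]] )]] )] [B [Q < >]]]

B
Q B
( B ) B
( Q ) B
( ( B ) ) B
( ( Q ) ) B
( ( { } ) ) B
( ( { } ) ) Q
( ( { } ) ) < >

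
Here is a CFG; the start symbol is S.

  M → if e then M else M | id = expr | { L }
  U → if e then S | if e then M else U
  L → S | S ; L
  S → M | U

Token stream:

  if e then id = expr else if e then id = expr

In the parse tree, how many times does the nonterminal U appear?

2

[S [U if e then [M id = expr] else [U if e then [S [M id = expr]]]]]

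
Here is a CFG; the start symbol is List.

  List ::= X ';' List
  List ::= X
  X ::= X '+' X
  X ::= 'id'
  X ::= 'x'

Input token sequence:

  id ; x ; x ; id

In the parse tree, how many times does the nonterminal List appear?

[List [X id] ; [List [X x] ; [List [X x] ; [List [X id]]]]]

4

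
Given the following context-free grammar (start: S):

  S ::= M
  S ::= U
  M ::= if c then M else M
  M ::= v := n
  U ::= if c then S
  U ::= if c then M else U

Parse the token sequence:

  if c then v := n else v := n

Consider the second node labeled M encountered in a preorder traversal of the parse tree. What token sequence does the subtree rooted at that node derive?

v := n

[S [M if c then [M v := n] else [M v := n]]]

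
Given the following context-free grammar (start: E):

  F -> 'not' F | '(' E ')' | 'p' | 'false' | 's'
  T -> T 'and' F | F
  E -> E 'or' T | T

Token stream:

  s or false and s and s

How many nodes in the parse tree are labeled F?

[E [E [T [F s]]] or [T [T [T [F false]] and [F s]] and [F s]]]

4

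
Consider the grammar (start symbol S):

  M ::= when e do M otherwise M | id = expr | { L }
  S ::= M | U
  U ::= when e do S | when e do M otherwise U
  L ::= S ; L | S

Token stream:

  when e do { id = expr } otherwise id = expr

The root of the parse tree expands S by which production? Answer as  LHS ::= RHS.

[S [M when e do [M { [L [S [M id = expr]]] }] otherwise [M id = expr]]]

S ::= M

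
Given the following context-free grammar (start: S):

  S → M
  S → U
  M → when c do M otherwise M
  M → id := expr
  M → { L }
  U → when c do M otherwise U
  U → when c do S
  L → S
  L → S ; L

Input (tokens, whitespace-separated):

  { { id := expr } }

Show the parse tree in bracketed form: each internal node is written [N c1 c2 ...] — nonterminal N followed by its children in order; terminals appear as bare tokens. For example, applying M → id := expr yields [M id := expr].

S
M
{ L }
{ S }
{ M }
{ { L } }
{ { S } }
{ { M } }
{ { id := expr } }

[S [M { [L [S [M { [L [S [M id := expr]]] }]]] }]]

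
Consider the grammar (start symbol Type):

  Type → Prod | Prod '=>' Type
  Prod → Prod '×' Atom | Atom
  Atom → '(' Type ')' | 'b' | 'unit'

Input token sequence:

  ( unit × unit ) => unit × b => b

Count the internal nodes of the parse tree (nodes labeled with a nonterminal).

16

[Type [Prod [Atom ( [Type [Prod [Prod [Atom unit]] × [Atom unit]]] )]] => [Type [Prod [Prod [Atom unit]] × [Atom b]] => [Type [Prod [Atom b]]]]]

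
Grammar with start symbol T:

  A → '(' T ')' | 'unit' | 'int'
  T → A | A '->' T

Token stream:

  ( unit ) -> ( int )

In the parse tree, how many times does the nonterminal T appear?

[T [A ( [T [A unit]] )] -> [T [A ( [T [A int]] )]]]

4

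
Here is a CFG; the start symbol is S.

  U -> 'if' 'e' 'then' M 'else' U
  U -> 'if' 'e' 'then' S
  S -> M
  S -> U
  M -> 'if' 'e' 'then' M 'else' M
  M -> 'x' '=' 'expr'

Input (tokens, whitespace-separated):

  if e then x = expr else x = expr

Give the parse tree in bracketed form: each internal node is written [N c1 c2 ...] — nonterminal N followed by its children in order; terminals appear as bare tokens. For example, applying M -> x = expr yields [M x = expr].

S
M
if e then M else M
if e then x = expr else M
if e then x = expr else x = expr

[S [M if e then [M x = expr] else [M x = expr]]]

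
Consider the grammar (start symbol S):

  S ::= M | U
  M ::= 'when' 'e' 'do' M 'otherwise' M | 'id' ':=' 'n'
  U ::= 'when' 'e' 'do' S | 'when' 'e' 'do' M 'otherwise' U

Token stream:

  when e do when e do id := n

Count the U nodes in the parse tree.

2

[S [U when e do [S [U when e do [S [M id := n]]]]]]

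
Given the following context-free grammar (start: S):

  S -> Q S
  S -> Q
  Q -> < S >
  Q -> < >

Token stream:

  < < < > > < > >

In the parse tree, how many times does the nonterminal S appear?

[S [Q < [S [Q < [S [Q < >]] >] [S [Q < >]]] >]]

4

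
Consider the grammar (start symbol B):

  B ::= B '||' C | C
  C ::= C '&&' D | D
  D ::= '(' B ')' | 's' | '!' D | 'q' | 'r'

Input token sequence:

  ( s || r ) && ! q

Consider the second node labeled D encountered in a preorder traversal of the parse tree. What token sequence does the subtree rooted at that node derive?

[B [C [C [D ( [B [B [C [D s]]] || [C [D r]]] )]] && [D ! [D q]]]]

s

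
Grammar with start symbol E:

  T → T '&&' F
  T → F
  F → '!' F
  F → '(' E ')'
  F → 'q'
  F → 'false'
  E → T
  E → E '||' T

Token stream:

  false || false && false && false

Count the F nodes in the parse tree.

4

[E [E [T [F false]]] || [T [T [T [F false]] && [F false]] && [F false]]]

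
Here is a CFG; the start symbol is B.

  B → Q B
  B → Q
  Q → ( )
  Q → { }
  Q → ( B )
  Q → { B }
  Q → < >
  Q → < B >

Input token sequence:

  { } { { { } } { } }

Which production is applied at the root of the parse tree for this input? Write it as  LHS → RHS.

B → Q B

[B [Q { }] [B [Q { [B [Q { [B [Q { }]] }] [B [Q { }]]] }]]]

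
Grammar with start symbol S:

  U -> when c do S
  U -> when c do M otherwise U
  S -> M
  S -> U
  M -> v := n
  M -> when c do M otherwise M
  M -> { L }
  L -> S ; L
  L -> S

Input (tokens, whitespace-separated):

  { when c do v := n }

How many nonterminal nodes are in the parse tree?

7

[S [M { [L [S [U when c do [S [M v := n]]]]] }]]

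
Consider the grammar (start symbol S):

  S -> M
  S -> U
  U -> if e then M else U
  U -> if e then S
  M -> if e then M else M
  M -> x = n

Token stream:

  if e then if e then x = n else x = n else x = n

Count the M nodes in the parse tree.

5

[S [M if e then [M if e then [M x = n] else [M x = n]] else [M x = n]]]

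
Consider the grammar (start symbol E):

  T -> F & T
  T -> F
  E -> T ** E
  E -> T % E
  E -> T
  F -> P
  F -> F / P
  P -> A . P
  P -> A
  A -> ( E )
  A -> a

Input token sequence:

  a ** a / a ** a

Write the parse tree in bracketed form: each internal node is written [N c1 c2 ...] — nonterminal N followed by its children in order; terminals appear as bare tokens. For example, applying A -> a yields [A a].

[E [T [F [P [A a]]]] ** [E [T [F [F [P [A a]]] / [P [A a]]]] ** [E [T [F [P [A a]]]]]]]

E
T ** E
F ** E
P ** E
A ** E
a ** E
a ** T ** E
a ** F ** E
a ** F / P ** E
a ** P / P ** E
a ** A / P ** E
a ** a / P ** E
a ** a / A ** E
a ** a / a ** E
a ** a / a ** T
a ** a / a ** F
a ** a / a ** P
a ** a / a ** A
a ** a / a ** a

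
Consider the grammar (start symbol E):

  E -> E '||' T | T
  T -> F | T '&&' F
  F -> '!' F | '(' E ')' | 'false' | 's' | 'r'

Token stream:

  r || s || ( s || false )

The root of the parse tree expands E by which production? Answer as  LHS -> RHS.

E -> E '||' T

[E [E [E [T [F r]]] || [T [F s]]] || [T [F ( [E [E [T [F s]]] || [T [F false]]] )]]]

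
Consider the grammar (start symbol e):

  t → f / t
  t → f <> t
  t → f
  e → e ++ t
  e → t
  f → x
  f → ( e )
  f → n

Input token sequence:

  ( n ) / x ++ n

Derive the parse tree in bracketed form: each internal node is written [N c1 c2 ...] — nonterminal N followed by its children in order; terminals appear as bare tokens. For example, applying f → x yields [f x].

[e [e [t [f ( [e [t [f n]]] )] / [t [f x]]]] ++ [t [f n]]]

e
e ++ t
t ++ t
f / t ++ t
( e ) / t ++ t
( t ) / t ++ t
( f ) / t ++ t
( n ) / t ++ t
( n ) / f ++ t
( n ) / x ++ t
( n ) / x ++ f
( n ) / x ++ n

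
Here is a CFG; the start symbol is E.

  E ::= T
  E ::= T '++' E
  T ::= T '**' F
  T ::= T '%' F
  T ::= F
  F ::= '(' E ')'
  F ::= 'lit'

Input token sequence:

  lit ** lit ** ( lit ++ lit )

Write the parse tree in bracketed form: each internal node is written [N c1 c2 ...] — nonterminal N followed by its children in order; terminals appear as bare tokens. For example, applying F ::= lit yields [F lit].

[E [T [T [T [F lit]] ** [F lit]] ** [F ( [E [T [F lit]] ++ [E [T [F lit]]]] )]]]

E
T
T ** F
T ** F ** F
F ** F ** F
lit ** F ** F
lit ** lit ** F
lit ** lit ** ( E )
lit ** lit ** ( T ++ E )
lit ** lit ** ( F ++ E )
lit ** lit ** ( lit ++ E )
lit ** lit ** ( lit ++ T )
lit ** lit ** ( lit ++ F )
lit ** lit ** ( lit ++ lit )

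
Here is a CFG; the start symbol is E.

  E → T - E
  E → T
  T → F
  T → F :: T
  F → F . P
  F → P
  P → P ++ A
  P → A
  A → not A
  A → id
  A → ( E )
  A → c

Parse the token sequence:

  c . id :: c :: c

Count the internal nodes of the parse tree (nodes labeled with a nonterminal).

16

[E [T [F [F [P [A c]]] . [P [A id]]] :: [T [F [P [A c]]] :: [T [F [P [A c]]]]]]]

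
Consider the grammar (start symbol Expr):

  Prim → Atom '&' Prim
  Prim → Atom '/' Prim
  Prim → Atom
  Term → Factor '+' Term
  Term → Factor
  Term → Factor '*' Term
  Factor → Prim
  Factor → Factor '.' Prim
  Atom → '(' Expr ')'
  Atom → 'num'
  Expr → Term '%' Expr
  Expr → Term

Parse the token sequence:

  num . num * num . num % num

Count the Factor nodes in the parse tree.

[Expr [Term [Factor [Factor [Prim [Atom num]]] . [Prim [Atom num]]] * [Term [Factor [Factor [Prim [Atom num]]] . [Prim [Atom num]]]]] % [Expr [Term [Factor [Prim [Atom num]]]]]]

5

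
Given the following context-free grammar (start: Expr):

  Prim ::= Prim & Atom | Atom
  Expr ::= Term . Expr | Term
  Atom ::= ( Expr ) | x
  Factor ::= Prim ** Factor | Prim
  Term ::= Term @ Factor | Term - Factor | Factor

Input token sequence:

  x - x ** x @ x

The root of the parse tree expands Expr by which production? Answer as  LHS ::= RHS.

[Expr [Term [Term [Term [Factor [Prim [Atom x]]]] - [Factor [Prim [Atom x]] ** [Factor [Prim [Atom x]]]]] @ [Factor [Prim [Atom x]]]]]

Expr ::= Term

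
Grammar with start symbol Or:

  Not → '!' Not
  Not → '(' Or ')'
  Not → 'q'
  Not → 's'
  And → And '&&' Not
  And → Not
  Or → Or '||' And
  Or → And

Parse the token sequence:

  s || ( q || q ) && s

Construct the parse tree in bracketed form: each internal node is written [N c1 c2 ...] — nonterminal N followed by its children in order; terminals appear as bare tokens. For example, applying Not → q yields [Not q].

[Or [Or [And [Not s]]] || [And [And [Not ( [Or [Or [And [Not q]]] || [And [Not q]]] )]] && [Not s]]]

Or
Or || And
And || And
Not || And
s || And
s || And && Not
s || Not && Not
s || ( Or ) && Not
s || ( Or || And ) && Not
s || ( And || And ) && Not
s || ( Not || And ) && Not
s || ( q || And ) && Not
s || ( q || Not ) && Not
s || ( q || q ) && Not
s || ( q || q ) && s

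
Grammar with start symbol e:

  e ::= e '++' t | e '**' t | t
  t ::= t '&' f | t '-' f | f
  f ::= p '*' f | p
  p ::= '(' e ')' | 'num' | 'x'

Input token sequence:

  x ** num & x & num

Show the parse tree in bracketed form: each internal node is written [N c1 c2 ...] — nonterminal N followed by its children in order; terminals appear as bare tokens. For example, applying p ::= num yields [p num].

[e [e [t [f [p x]]]] ** [t [t [t [f [p num]]] & [f [p x]]] & [f [p num]]]]

e
e ** t
t ** t
f ** t
p ** t
x ** t
x ** t & f
x ** t & f & f
x ** f & f & f
x ** p & f & f
x ** num & f & f
x ** num & p & f
x ** num & x & f
x ** num & x & p
x ** num & x & num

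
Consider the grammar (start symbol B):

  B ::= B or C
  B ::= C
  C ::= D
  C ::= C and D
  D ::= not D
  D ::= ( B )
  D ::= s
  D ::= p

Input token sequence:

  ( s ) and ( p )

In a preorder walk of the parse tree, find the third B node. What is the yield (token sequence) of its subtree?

[B [C [C [D ( [B [C [D s]]] )]] and [D ( [B [C [D p]]] )]]]

p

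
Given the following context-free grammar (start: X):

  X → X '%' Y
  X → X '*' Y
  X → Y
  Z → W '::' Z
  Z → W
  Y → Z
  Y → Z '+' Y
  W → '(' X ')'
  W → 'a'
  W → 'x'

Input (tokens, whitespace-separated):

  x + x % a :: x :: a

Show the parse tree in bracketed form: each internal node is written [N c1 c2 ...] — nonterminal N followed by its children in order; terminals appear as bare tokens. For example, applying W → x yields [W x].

[X [X [Y [Z [W x]] + [Y [Z [W x]]]]] % [Y [Z [W a] :: [Z [W x] :: [Z [W a]]]]]]

X
X % Y
Y % Y
Z + Y % Y
W + Y % Y
x + Y % Y
x + Z % Y
x + W % Y
x + x % Y
x + x % Z
x + x % W :: Z
x + x % a :: Z
x + x % a :: W :: Z
x + x % a :: x :: Z
x + x % a :: x :: W
x + x % a :: x :: a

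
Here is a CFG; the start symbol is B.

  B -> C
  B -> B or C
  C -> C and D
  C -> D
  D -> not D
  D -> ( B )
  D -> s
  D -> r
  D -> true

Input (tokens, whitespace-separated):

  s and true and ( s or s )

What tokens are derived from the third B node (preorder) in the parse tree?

[B [C [C [C [D s]] and [D true]] and [D ( [B [B [C [D s]]] or [C [D s]]] )]]]

s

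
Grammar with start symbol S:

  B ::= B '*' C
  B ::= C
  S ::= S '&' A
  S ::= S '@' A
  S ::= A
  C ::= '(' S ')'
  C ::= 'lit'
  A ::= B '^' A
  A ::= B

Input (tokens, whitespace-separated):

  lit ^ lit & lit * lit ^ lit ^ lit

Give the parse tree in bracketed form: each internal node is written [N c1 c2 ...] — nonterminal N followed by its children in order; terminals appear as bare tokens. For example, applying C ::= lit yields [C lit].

S
S & A
A & A
B ^ A & A
C ^ A & A
lit ^ A & A
lit ^ B & A
lit ^ C & A
lit ^ lit & A
lit ^ lit & B ^ A
lit ^ lit & B * C ^ A
lit ^ lit & C * C ^ A
lit ^ lit & lit * C ^ A
lit ^ lit & lit * lit ^ A
lit ^ lit & lit * lit ^ B ^ A
lit ^ lit & lit * lit ^ C ^ A
lit ^ lit & lit * lit ^ lit ^ A
lit ^ lit & lit * lit ^ lit ^ B
lit ^ lit & lit * lit ^ lit ^ C
lit ^ lit & lit * lit ^ lit ^ lit

[S [S [A [B [C lit]] ^ [A [B [C lit]]]]] & [A [B [B [C lit]] * [C lit]] ^ [A [B [C lit]] ^ [A [B [C lit]]]]]]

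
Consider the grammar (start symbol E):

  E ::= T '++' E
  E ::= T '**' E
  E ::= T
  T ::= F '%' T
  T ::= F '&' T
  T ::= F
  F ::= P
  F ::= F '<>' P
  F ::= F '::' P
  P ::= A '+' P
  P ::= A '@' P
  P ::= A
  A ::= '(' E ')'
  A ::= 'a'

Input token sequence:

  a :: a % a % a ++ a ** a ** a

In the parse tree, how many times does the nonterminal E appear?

4

[E [T [F [F [P [A a]]] :: [P [A a]]] % [T [F [P [A a]]] % [T [F [P [A a]]]]]] ++ [E [T [F [P [A a]]]] ** [E [T [F [P [A a]]]] ** [E [T [F [P [A a]]]]]]]]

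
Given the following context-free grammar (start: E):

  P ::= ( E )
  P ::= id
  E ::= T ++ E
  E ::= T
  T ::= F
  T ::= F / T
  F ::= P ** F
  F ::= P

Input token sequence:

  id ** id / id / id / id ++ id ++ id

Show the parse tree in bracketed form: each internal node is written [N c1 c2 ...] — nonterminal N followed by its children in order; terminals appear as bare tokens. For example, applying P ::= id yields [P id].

[E [T [F [P id] ** [F [P id]]] / [T [F [P id]] / [T [F [P id]] / [T [F [P id]]]]]] ++ [E [T [F [P id]]] ++ [E [T [F [P id]]]]]]

E
T ++ E
F / T ++ E
P ** F / T ++ E
id ** F / T ++ E
id ** P / T ++ E
id ** id / T ++ E
id ** id / F / T ++ E
id ** id / P / T ++ E
id ** id / id / T ++ E
id ** id / id / F / T ++ E
id ** id / id / P / T ++ E
id ** id / id / id / T ++ E
id ** id / id / id / F ++ E
id ** id / id / id / P ++ E
id ** id / id / id / id ++ E
id ** id / id / id / id ++ T ++ E
id ** id / id / id / id ++ F ++ E
id ** id / id / id / id ++ P ++ E
id ** id / id / id / id ++ id ++ E
id ** id / id / id / id ++ id ++ T
id ** id / id / id / id ++ id ++ F
id ** id / id / id / id ++ id ++ P
id ** id / id / id / id ++ id ++ id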